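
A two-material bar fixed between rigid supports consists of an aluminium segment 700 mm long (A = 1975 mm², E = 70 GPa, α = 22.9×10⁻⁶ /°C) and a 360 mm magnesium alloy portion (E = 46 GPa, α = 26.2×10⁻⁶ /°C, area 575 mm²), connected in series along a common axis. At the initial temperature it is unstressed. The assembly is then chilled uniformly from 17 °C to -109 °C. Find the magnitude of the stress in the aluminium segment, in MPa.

If the supports were absent, the total length change would be Σ αᵢΔT Lᵢ = 22.9×10⁻⁶×126×700 + 26.2×10⁻⁶×126×360 = 3.208 mm.
Since the ends are fixed, an axial force P builds up, equal in every segment, with P · Σ Lᵢ/(AᵢEᵢ) = δ_free.
Σ Lᵢ/(AᵢEᵢ) = 700/(1975×70×10³) + 360/(575×46×10³) = 1.867×10⁻⁵ mm/N.
So P = 3.208 / 1.867×10⁻⁵ = 171.8 kN, tensile.
σ_{aluminium} = P / A = 171800 / 1975 = 86.99 MPa.

σ ≈ 87 MPa (tensile)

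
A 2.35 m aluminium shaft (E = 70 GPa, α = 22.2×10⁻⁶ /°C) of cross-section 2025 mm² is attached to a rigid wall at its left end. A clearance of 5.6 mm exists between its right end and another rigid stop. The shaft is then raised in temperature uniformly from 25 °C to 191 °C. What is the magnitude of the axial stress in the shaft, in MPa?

σ ≈ 91.2 MPa (compressive)

Unrestrained expansion: δ_free = αΔT L = 22.2×10⁻⁶ × 166 × 2350 = 8.66 mm.
This exceeds the 5.6 mm gap, so the wall pushes back. The portion of expansion that must be recovered elastically is δ_free − gap = 8.66 − 5.6 = 3.06 mm.
That suppressed elongation corresponds to σ = E·Δ/L = 70×10³ × 3.06/2350 = 91.16 MPa.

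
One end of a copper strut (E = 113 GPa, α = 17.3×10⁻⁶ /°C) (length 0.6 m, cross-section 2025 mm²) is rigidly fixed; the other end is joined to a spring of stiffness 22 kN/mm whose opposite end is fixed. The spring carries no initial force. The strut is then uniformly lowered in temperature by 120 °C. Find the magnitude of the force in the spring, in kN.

Free thermal contraction: δ_free = αΔT L = 17.3×10⁻⁶ × 120 × 600 = 1.246 mm.
With a force P in the spring, the elastic change of the strut is PL/(AE) and that of the spring is P/k; compatibility requires their sum to equal δ_free.
P [ L/(AE) + 1/k ] = δ_free → P [ 600/(2025×113×10³) + 1/(22×10³) ] = 1.246.
P = 1.246 / 4.808×10⁻⁵ = 25910 N.

P ≈ 25.9 kN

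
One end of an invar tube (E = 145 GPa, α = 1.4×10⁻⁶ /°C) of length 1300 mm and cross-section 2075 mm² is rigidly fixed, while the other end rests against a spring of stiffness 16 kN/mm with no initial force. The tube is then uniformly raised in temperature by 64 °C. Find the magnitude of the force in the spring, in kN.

Free thermal expansion: δ_free = αΔT L = 1.4×10⁻⁶ × 64 × 1300 = 0.1165 mm.
With a force P in the spring, the elastic change of the tube is PL/(AE) and that of the spring is P/k; compatibility requires their sum to equal δ_free.
P [ L/(AE) + 1/k ] = δ_free → P [ 1300/(2075×145×10³) + 1/(16×10³) ] = 0.1165.
P = 0.1165 / 6.682×10⁻⁵ = 1743 N.

P ≈ 1.74 kN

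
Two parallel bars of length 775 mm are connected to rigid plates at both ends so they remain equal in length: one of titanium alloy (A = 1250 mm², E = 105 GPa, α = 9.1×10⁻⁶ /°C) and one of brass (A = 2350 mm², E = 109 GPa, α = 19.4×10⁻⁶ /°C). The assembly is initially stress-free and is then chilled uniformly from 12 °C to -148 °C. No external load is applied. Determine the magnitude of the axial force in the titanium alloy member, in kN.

The brass has the larger α, so on cooling it would change length more than the titanium alloy if both were free. The rigid plates force a common final length, so the brass is put into tension and the titanium alloy into compression, with equal and opposite forces P (no external load).
Equating the net (thermal + elastic) strains gives |α₁ − α₂|·ΔT = P·[1/(A₁E₁) + 1/(A₂E₂)].
|α₁ − α₂|·ΔT = 10.3×10⁻⁶ × 160 = 0.001648.
1/(A₁E₁) + 1/(A₂E₂) = 1/(1250×105×10³) + 1/(2350×109×10³) = 1.152×10⁻⁸ N⁻¹.
So P = 0.001648 / 1.152×10⁻⁸ = 143 kN.

P ≈ 143 kN (compressive in the titanium alloy)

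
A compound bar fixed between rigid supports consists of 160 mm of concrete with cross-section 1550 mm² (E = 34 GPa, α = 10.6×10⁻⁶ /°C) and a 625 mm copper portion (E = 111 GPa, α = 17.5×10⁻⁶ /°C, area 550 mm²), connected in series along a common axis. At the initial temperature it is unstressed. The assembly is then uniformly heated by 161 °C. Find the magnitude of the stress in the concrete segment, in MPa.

If the supports were absent, the total length change would be Σ αᵢΔT Lᵢ = 10.6×10⁻⁶×161×160 + 17.5×10⁻⁶×161×625 = 2.034 mm.
The rigid supports impose zero overall length change; the single axial force P common to all segments must satisfy P Σ Lᵢ/(AᵢEᵢ) = δ_free.
Σ Lᵢ/(AᵢEᵢ) = 160/(1550×34×10³) + 625/(550×111×10³) = 1.327×10⁻⁵ mm/N.
So P = 2.034 / 1.327×10⁻⁵ = 153.2 kN, compressive.
σ_{concrete} = P / A = 153200 / 1550 = 98.86 MPa.

σ ≈ 98.9 MPa (compressive)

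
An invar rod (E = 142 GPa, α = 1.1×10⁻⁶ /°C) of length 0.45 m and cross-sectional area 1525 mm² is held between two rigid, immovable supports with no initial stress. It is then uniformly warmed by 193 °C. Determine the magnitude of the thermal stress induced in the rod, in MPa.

The supports are rigid, so the total axial strain is zero. The restrained thermal strain is ε = αΔT = 1.1×10⁻⁶ × 193 = 212.3×10⁻⁶.
The stress required to suppress this strain is σ = Eε = 142×10³ × 212.3×10⁻⁶ = 30.15 MPa, compressive since the rod is trying to expand.

σ ≈ 30.1 MPa (compressive)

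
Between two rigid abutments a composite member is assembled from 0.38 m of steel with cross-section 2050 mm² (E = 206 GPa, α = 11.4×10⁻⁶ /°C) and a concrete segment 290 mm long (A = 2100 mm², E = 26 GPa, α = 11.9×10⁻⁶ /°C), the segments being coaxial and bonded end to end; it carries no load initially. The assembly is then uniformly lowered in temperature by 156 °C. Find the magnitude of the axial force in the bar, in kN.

P ≈ 195 kN (tensile)

If the supports were absent, the total length change would be Σ αᵢΔT Lᵢ = 11.4×10⁻⁶×156×380 + 11.9×10⁻⁶×156×290 = 1.214 mm.
The rigid supports impose zero overall length change; the single axial force P common to all segments must satisfy P Σ Lᵢ/(AᵢEᵢ) = δ_free.
Σ Lᵢ/(AᵢEᵢ) = 380/(2050×206×10³) + 290/(2100×26×10³) = 6.211×10⁻⁶ mm/N.
P = 1.214 / 6.211×10⁻⁶ = 195500 N = 195.5 kN, tensile.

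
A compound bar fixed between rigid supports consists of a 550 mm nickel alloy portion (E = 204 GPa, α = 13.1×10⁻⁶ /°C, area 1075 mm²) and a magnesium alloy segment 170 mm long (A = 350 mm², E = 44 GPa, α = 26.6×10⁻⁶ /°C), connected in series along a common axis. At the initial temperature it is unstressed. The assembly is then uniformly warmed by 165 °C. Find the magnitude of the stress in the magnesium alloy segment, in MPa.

σ ≈ 408 MPa (compressive)

Free thermal expansion of the whole bar: Σ αᵢΔT Lᵢ = 13.1×10⁻⁶×165×550 + 26.6×10⁻⁶×165×170 = 1.935 mm.
The rigid supports impose zero overall length change; the single axial force P common to all segments must satisfy P Σ Lᵢ/(AᵢEᵢ) = δ_free.
The series flexibility is Σ Lᵢ/(AᵢEᵢ) = 550/(1075×204×10³) + 170/(350×44×10³) = 1.355×10⁻⁵ mm/N.
So P = 1.935 / 1.355×10⁻⁵ = 142.8 kN, compressive.
σ_{magnesium alloy} = P / A = 142800 / 350 = 408.1 MPa.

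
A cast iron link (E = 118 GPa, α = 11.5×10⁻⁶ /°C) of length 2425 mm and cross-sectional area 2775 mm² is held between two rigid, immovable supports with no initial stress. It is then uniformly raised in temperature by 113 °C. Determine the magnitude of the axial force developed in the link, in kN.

Full restraint means ε = 0, so the stress is σ = EαΔT = 118×10³ × 11.5×10⁻⁶ × 113 = 153.3 MPa.
P = AEαΔT = 2775 × 118×10³ × 11.5×10⁻⁶ × 113 = 425.5 kN (compressive).

P ≈ 426 kN (compressive)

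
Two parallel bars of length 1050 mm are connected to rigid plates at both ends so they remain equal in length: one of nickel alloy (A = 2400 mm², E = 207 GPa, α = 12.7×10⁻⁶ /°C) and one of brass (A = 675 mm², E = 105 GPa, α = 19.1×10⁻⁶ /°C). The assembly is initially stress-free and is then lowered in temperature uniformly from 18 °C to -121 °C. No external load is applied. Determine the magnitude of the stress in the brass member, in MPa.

σ ≈ 81.7 MPa (tensile)

The brass has the larger α, so on cooling it would change length more than the nickel alloy if both were free. The rigid plates force a common final length, so the brass is put into tension and the nickel alloy into compression, with equal and opposite forces P (no external load).
Setting the final lengths equal and cancelling L: (α₁ − α₂)ΔT = P/(A₁E₁) + P/(A₂E₂).
|α₁ − α₂|·ΔT = 6.4×10⁻⁶ × 139 = 0.0008896.
1/(A₁E₁) + 1/(A₂E₂) = 1/(2400×207×10³) + 1/(675×105×10³) = 1.612×10⁻⁸ N⁻¹.
So P = 0.0008896 / 1.612×10⁻⁸ = 55.18 kN.
σ_{brass} = P/A₂ = 55180/675 = 81.75 MPa, tensile.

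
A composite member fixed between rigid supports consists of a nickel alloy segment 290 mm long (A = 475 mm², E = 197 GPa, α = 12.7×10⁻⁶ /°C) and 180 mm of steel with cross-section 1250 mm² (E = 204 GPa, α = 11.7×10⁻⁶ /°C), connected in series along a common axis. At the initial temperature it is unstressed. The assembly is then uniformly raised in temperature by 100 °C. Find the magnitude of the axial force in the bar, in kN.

P ≈ 152 kN (compressive)

Free thermal expansion of the whole bar: Σ αᵢΔT Lᵢ = 12.7×10⁻⁶×100×290 + 11.7×10⁻⁶×100×180 = 0.5789 mm.
The rigid supports impose zero overall length change; the single axial force P common to all segments must satisfy P Σ Lᵢ/(AᵢEᵢ) = δ_free.
Σ Lᵢ/(AᵢEᵢ) = 290/(475×197×10³) + 180/(1250×204×10³) = 3.805×10⁻⁶ mm/N.
Hence P = δ_free / Σ(L/AE) = 0.5789/3.805×10⁻⁶ = 152.1 kN (compressive).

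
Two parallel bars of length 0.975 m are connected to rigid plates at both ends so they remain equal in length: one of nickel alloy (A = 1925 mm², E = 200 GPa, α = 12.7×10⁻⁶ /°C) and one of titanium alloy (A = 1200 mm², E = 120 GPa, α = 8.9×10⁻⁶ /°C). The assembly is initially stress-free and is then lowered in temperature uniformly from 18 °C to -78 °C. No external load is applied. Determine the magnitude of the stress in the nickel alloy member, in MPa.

The nickel alloy has the larger α, so on cooling it would change length more than the titanium alloy if both were free. The rigid plates force a common final length, so the nickel alloy is put into tension and the titanium alloy into compression, with equal and opposite forces P (no external load).
Equating the net (thermal + elastic) strains gives |α₁ − α₂|·ΔT = P·[1/(A₁E₁) + 1/(A₂E₂)].
|α₁ − α₂|·ΔT = 3.8×10⁻⁶ × 96 = 0.0003648.
1/(A₁E₁) + 1/(A₂E₂) = 1/(1925×200×10³) + 1/(1200×120×10³) = 9.542×10⁻⁹ N⁻¹.
So P = 0.0003648 / 9.542×10⁻⁹ = 38.23 kN.
σ_{nickel alloy} = P/A₁ = 38230/1925 = 19.86 MPa, tensile.

σ ≈ 19.9 MPa (tensile)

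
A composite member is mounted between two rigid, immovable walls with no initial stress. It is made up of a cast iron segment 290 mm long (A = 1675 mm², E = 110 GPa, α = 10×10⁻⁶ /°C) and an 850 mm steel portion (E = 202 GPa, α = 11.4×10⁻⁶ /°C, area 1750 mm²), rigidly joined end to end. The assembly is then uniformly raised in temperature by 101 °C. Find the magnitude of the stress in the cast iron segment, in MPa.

Free thermal expansion of the whole bar: Σ αᵢΔT Lᵢ = 10×10⁻⁶×101×290 + 11.4×10⁻⁶×101×850 = 1.272 mm.
The walls prevent any net length change, so an axial force P (same in every segment) develops. Compatibility: P · Σ Lᵢ/(AᵢEᵢ) = δ_free.
The series flexibility is Σ Lᵢ/(AᵢEᵢ) = 290/(1675×110×10³) + 850/(1750×202×10³) = 3.978×10⁻⁶ mm/N.
Hence P = δ_free / Σ(L/AE) = 1.272/3.978×10⁻⁶ = 319.6 kN (compressive).
σ_{cast iron} = P / A = 319600 / 1675 = 190.8 MPa.

σ ≈ 191 MPa (compressive)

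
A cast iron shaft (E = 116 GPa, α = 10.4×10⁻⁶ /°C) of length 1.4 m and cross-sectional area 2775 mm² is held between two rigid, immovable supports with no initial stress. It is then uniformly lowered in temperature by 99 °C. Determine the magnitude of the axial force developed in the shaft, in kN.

The ends cannot move, so σ = EαΔT = 116×10³ × 10.4×10⁻⁶ × 99 = 119.4 MPa.
P = AEαΔT = 2775 × 116×10³ × 10.4×10⁻⁶ × 99 = 331.4 kN (tensile).

P ≈ 331 kN (tensile)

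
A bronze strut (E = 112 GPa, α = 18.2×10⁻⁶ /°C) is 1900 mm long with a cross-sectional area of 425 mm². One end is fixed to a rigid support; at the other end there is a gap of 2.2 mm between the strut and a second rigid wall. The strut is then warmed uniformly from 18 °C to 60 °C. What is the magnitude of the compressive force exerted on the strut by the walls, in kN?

P ≈ 0 kN

Unrestrained expansion: δ_free = αΔT L = 18.2×10⁻⁶ × 42 × 1900 = 1.452 mm.
This is smaller than the 2.2 mm clearance, so the strut expands freely without reaching the stop — the stress is zero.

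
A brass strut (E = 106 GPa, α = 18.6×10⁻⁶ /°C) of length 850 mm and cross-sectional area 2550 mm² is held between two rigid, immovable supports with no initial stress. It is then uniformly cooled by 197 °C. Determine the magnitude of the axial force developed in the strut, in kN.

P ≈ 990 kN (tensile)

Full restraint means ε = 0, so the stress is σ = EαΔT = 106×10³ × 18.6×10⁻⁶ × 197 = 388.4 MPa.
P = AEαΔT = 2550 × 106×10³ × 18.6×10⁻⁶ × 197 = 990.4 kN (tensile).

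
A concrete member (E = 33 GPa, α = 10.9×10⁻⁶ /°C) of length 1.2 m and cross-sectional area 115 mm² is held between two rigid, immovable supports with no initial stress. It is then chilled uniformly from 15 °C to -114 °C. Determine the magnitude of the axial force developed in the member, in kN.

With zero net strain, σ = E·αΔT = 33 GPa × 10.9×10⁻⁶ × 129 = 46.4 MPa.
P = AEαΔT = 115 × 33×10³ × 10.9×10⁻⁶ × 129 = 5.336 kN (tensile).

P ≈ 5.34 kN (tensile)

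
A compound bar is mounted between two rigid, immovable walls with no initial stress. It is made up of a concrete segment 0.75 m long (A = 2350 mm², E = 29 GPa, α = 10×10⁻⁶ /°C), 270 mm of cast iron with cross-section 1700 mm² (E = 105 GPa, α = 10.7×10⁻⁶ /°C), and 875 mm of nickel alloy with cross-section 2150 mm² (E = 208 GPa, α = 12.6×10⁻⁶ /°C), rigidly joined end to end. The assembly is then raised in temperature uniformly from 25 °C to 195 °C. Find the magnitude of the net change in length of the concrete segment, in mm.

|ΔL| ≈ 1.49 mm

Free thermal expansion of the whole bar: Σ αᵢΔT Lᵢ = 10×10⁻⁶×170×750 + 10.7×10⁻⁶×170×270 + 12.6×10⁻⁶×170×875 = 3.64 mm.
Since the ends are fixed, an axial force P builds up, equal in every segment, with P · Σ Lᵢ/(AᵢEᵢ) = δ_free.
The series flexibility is Σ Lᵢ/(AᵢEᵢ) = 750/(2350×29×10³) + 270/(1700×105×10³) + 875/(2150×208×10³) = 1.447×10⁻⁵ mm/N.
So P = 3.64 / 1.447×10⁻⁵ = 251.5 kN, compressive.
For the concrete segment, free thermal change = 10×10⁻⁶×170×750 = 1.275 mm and elastic change from P = 251500×750/(2350×29×10³) = 2.768 mm; these oppose, so the net change is 1.49 mm (segment shortens).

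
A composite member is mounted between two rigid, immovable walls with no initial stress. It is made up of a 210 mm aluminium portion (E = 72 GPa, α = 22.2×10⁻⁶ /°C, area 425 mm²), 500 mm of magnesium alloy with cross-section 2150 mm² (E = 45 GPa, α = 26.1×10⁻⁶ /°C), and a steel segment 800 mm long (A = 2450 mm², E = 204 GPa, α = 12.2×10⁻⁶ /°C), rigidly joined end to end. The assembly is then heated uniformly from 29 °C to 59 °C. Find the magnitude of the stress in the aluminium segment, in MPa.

With the walls removed the bar would change length by δ_free = Σ αᵢΔT Lᵢ = 22.2×10⁻⁶×30×210 + 26.1×10⁻⁶×30×500 + 12.2×10⁻⁶×30×800 = 0.8242 mm.
The rigid supports impose zero overall length change; the single axial force P common to all segments must satisfy P Σ Lᵢ/(AᵢEᵢ) = δ_free.
The series flexibility is Σ Lᵢ/(AᵢEᵢ) = 210/(425×72×10³) + 500/(2150×45×10³) + 800/(2450×204×10³) = 1.363×10⁻⁵ mm/N.
P = 0.8242 / 1.363×10⁻⁵ = 60460 N = 60.46 kN, compressive.
σ_{aluminium} = P / A = 60460 / 425 = 142.3 MPa.

σ ≈ 142 MPa (compressive)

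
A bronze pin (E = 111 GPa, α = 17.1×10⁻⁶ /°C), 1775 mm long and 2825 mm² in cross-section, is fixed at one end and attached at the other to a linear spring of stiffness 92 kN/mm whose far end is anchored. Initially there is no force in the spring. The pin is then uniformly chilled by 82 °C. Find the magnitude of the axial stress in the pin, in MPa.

If the spring were absent the pin would shorten by αΔT L = 17.1×10⁻⁶ × 82 × 1775 = 2.489 mm.
With a force P in the spring, the elastic change of the pin is PL/(AE) and that of the spring is P/k; compatibility requires their sum to equal δ_free.
So P = δ_free / [L/(AE) + 1/k] = 2.489 / [ 1775/(2825×111×10³) + 1/(92×10³) ].
P = 2.489 / 1.653×10⁻⁵ = 150600 N.
σ = P/A = 150600/2825 = 53.3 MPa.

σ ≈ 53.3 MPa (tensile)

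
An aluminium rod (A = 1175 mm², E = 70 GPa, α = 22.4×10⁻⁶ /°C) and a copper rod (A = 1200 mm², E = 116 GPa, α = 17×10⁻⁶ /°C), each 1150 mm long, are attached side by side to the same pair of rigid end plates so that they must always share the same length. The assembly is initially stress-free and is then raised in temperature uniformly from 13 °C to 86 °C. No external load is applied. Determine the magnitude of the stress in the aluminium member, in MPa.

σ ≈ 17.3 MPa (compressive)

Both members must finish at the same length. With the larger α, the aluminium tends to over-expand; the plates restrain it, putting the aluminium in compression and the copper in tension. With no external load the two internal forces are equal and opposite, magnitude P.
Setting the final lengths equal and cancelling L: (α₁ − α₂)ΔT = P/(A₁E₁) + P/(A₂E₂).
|α₁ − α₂|·ΔT = 5.4×10⁻⁶ × 73 = 0.0003942.
1/(A₁E₁) + 1/(A₂E₂) = 1/(1175×70×10³) + 1/(1200×116×10³) = 1.934×10⁻⁸ N⁻¹.
P = 0.0003942 / 1.934×10⁻⁸ = 20380 N = 20.38 kN.
σ_{aluminium} = P/A₁ = 20380/1175 = 17.35 MPa, compressive.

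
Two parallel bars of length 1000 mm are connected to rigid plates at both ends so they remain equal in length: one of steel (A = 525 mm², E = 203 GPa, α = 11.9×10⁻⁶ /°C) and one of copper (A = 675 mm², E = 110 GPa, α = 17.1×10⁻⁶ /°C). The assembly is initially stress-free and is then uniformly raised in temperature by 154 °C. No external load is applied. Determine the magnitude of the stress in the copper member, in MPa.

The copper has the larger α, so on heating it would change length more than the steel if both were free. The rigid plates force a common final length, so the copper is put into compression and the steel into tension, with equal and opposite forces P (no external load).
Setting the final lengths equal and cancelling L: (α₁ − α₂)ΔT = P/(A₁E₁) + P/(A₂E₂).
|α₁ − α₂|·ΔT = 5.2×10⁻⁶ × 154 = 0.0008008.
1/(A₁E₁) + 1/(A₂E₂) = 1/(525×203×10³) + 1/(675×110×10³) = 2.285×10⁻⁸ N⁻¹.
P = 0.0008008 / 2.285×10⁻⁸ = 35040 N = 35.04 kN.
σ_{copper} = P/A₂ = 35040/675 = 51.92 MPa, compressive.

σ ≈ 51.9 MPa (compressive)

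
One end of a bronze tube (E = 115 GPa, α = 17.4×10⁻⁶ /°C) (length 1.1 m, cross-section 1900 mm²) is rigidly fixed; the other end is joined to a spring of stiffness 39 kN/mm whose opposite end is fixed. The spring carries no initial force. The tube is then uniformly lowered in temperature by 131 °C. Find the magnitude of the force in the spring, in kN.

P ≈ 81.7 kN

If the spring were absent the tube would shorten by αΔT L = 17.4×10⁻⁶ × 131 × 1100 = 2.507 mm.
Let P be the tensile force in the spring. The tube extends elastically by PL/(AE) and the spring stretches by P/k; together these equal δ_free.
P [ L/(AE) + 1/k ] = δ_free → P [ 1100/(1900×115×10³) + 1/(39×10³) ] = 2.507.
P = 2.507 / 3.068×10⁻⁵ = 81740 N.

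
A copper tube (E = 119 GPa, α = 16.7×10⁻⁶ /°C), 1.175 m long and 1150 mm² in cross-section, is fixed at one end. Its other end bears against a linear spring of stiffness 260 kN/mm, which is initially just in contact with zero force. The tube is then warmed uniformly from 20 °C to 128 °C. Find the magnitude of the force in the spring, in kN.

P ≈ 170 kN

If the spring were absent the tube would lengthen by αΔT L = 16.7×10⁻⁶ × 108 × 1175 = 2.119 mm.
Let P be the compressive force at the spring. The tube shortens elastically by PL/(AE) and the spring compresses by P/k; together these equal δ_free.
So P = δ_free / [L/(AE) + 1/k] = 2.119 / [ 1175/(1150×119×10³) + 1/(260×10³) ].
P = 2.119 / 1.243×10⁻⁵ = 170500 N.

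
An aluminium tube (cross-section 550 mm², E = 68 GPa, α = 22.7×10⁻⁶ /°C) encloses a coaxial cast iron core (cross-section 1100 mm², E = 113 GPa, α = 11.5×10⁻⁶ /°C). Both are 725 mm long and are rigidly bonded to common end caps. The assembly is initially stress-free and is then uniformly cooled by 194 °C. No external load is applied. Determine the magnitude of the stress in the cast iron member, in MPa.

σ ≈ 56.8 MPa (compressive)

Both members must finish at the same length. With the larger α, the aluminium tends to over-contract; the plates restrain it, putting the aluminium in tension and the cast iron in compression. With no external load the two internal forces are equal and opposite, magnitude P.
Setting the final lengths equal and cancelling L: (α₁ − α₂)ΔT = P/(A₁E₁) + P/(A₂E₂).
|α₁ − α₂|·ΔT = 11.2×10⁻⁶ × 194 = 0.002173.
1/(A₁E₁) + 1/(A₂E₂) = 1/(550×68×10³) + 1/(1100×113×10³) = 3.478×10⁻⁸ N⁻¹.
So P = 0.002173 / 3.478×10⁻⁸ = 62.47 kN.
σ_{cast iron} = P/A₂ = 62470/1100 = 56.79 MPa, compressive.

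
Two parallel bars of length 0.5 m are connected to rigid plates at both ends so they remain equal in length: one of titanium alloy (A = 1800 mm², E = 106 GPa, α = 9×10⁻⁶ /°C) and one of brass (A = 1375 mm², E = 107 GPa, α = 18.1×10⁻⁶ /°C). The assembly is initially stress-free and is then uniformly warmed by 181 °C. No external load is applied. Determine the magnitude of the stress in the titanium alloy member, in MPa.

Both members must finish at the same length. With the larger α, the brass tends to over-expand; the plates restrain it, putting the brass in compression and the titanium alloy in tension. With no external load the two internal forces are equal and opposite, magnitude P.
Setting the final lengths equal and cancelling L: (α₁ − α₂)ΔT = P/(A₁E₁) + P/(A₂E₂).
|α₁ − α₂|·ΔT = 9.1×10⁻⁶ × 181 = 0.001647.
1/(A₁E₁) + 1/(A₂E₂) = 1/(1800×106×10³) + 1/(1375×107×10³) = 1.204×10⁻⁸ N⁻¹.
P = 0.001647 / 1.204×10⁻⁸ = 136800 N = 136.8 kN.
σ_{titanium alloy} = P/A₁ = 136800/1800 = 76.01 MPa, tensile.

σ ≈ 76 MPa (tensile)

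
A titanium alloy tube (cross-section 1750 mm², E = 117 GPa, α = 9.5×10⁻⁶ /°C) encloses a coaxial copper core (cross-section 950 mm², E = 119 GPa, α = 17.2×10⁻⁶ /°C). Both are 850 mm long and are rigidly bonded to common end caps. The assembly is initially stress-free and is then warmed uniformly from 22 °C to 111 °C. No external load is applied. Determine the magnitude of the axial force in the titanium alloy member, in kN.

Both members must finish at the same length. With the larger α, the copper tends to over-expand; the plates restrain it, putting the copper in compression and the titanium alloy in tension. With no external load the two internal forces are equal and opposite, magnitude P.
Compatibility of the two members (thermal + elastic change equal): (α₁ − α₂)ΔT = P·[1/(A₁E₁) + 1/(A₂E₂)].
|α₁ − α₂|·ΔT = 7.7×10⁻⁶ × 89 = 0.0006853.
1/(A₁E₁) + 1/(A₂E₂) = 1/(1750×117×10³) + 1/(950×119×10³) = 1.373×10⁻⁸ N⁻¹.
P = 0.0006853 / 1.373×10⁻⁸ = 49910 N = 49.91 kN.

P ≈ 49.9 kN (tensile in the titanium alloy)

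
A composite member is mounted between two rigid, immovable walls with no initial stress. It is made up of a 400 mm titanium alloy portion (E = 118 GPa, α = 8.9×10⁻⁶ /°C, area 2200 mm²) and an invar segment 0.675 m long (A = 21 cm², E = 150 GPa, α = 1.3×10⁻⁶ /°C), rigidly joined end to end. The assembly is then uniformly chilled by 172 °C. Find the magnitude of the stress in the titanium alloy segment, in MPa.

If the supports were absent, the total length change would be Σ αᵢΔT Lᵢ = 8.9×10⁻⁶×172×400 + 1.3×10⁻⁶×172×675 = 0.7632 mm.
Since the ends are fixed, an axial force P builds up, equal in every segment, with P · Σ Lᵢ/(AᵢEᵢ) = δ_free.
The series flexibility is Σ Lᵢ/(AᵢEᵢ) = 400/(2200×118×10³) + 675/(2100×150×10³) = 3.684×10⁻⁶ mm/N.
Hence P = δ_free / Σ(L/AE) = 0.7632/3.684×10⁻⁶ = 207.2 kN (tensile).
σ_{titanium alloy} = P / A = 207200 / 2200 = 94.18 MPa.

σ ≈ 94.2 MPa (tensile)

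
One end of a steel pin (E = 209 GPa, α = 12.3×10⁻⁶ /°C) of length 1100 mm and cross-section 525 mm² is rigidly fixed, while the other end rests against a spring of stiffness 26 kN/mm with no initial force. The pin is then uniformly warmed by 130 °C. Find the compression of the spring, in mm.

If the spring were absent the pin would lengthen by αΔT L = 12.3×10⁻⁶ × 130 × 1100 = 1.759 mm.
Let P be the compressive force at the spring. The pin shortens elastically by PL/(AE) and the spring compresses by P/k; together these equal δ_free.
P [ L/(AE) + 1/k ] = δ_free → P [ 1100/(525×209×10³) + 1/(26×10³) ] = 1.759.
P = 1.759 / 4.849×10⁻⁵ = 36280 N.
Spring compression = P/k = 36280/(26×10³) = 1.395 mm.

δ ≈ 1.4 mm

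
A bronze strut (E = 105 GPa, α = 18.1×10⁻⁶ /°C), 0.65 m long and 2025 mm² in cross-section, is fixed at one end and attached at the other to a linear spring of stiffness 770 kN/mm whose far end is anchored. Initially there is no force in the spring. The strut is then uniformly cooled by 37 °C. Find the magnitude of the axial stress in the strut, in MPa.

σ ≈ 49.4 MPa (tensile)

Free thermal contraction: δ_free = αΔT L = 18.1×10⁻⁶ × 37 × 650 = 0.4353 mm.
With a force P in the spring, the elastic change of the strut is PL/(AE) and that of the spring is P/k; compatibility requires their sum to equal δ_free.
So P = δ_free / [L/(AE) + 1/k] = 0.4353 / [ 650/(2025×105×10³) + 1/(770×10³) ].
P = 0.4353 / 4.356×10⁻⁶ = 99940 N.
σ = P/A = 99940/2025 = 49.35 MPa.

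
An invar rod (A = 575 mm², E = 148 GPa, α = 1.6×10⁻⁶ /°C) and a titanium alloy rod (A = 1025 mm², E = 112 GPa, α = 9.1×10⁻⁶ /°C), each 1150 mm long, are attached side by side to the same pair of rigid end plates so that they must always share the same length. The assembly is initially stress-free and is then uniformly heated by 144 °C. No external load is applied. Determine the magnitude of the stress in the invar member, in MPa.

σ ≈ 91.8 MPa (tensile)

The titanium alloy has the larger α, so on heating it would change length more than the invar if both were free. The rigid plates force a common final length, so the titanium alloy is put into compression and the invar into tension, with equal and opposite forces P (no external load).
Equating the net (thermal + elastic) strains gives |α₁ − α₂|·ΔT = P·[1/(A₁E₁) + 1/(A₂E₂)].
|α₁ − α₂|·ΔT = 7.5×10⁻⁶ × 144 = 0.00108.
1/(A₁E₁) + 1/(A₂E₂) = 1/(575×148×10³) + 1/(1025×112×10³) = 2.046×10⁻⁸ N⁻¹.
So P = 0.00108 / 2.046×10⁻⁸ = 52.78 kN.
σ_{invar} = P/A₁ = 52780/575 = 91.79 MPa, tensile.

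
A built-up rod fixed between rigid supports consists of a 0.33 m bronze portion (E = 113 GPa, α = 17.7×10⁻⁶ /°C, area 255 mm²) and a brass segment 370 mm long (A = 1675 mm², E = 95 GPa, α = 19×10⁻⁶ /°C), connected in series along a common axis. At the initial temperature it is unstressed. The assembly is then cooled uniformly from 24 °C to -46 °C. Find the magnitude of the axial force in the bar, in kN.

P ≈ 65.4 kN (tensile)

Free thermal contraction of the whole bar: Σ αᵢΔT Lᵢ = 17.7×10⁻⁶×70×330 + 19×10⁻⁶×70×370 = 0.901 mm.
Since the ends are fixed, an axial force P builds up, equal in every segment, with P · Σ Lᵢ/(AᵢEᵢ) = δ_free.
Σ Lᵢ/(AᵢEᵢ) = 330/(255×113×10³) + 370/(1675×95×10³) = 1.378×10⁻⁵ mm/N.
P = 0.901 / 1.378×10⁻⁵ = 65390 N = 65.39 kN, tensile.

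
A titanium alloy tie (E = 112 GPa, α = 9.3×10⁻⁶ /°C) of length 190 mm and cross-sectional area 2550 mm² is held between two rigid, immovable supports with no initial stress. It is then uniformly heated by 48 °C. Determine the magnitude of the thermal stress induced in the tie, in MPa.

σ ≈ 50 MPa (compressive)

The supports are rigid, so the total axial strain is zero. The restrained thermal strain is ε = αΔT = 9.3×10⁻⁶ × 48 = 446.4×10⁻⁶.
The stress required to suppress this strain is σ = Eε = 112×10³ × 446.4×10⁻⁶ = 50 MPa, compressive since the tie is trying to expand.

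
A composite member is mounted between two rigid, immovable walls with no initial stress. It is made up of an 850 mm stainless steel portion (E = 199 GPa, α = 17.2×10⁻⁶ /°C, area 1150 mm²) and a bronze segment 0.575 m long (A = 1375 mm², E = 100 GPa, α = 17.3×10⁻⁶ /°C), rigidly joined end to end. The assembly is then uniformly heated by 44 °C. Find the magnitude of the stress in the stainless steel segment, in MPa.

σ ≈ 119 MPa (compressive)

If the supports were absent, the total length change would be Σ αᵢΔT Lᵢ = 17.2×10⁻⁶×44×850 + 17.3×10⁻⁶×44×575 = 1.081 mm.
The rigid supports impose zero overall length change; the single axial force P common to all segments must satisfy P Σ Lᵢ/(AᵢEᵢ) = δ_free.
Σ Lᵢ/(AᵢEᵢ) = 850/(1150×199×10³) + 575/(1375×100×10³) = 7.896×10⁻⁶ mm/N.
Hence P = δ_free / Σ(L/AE) = 1.081/7.896×10⁻⁶ = 136.9 kN (compressive).
σ_{stainless steel} = P / A = 136900 / 1150 = 119 MPa.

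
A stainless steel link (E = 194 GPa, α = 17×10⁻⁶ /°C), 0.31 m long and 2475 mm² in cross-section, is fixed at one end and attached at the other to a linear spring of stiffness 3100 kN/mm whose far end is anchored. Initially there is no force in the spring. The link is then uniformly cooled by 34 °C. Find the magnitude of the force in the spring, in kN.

P ≈ 185 kN

Free thermal contraction: δ_free = αΔT L = 17×10⁻⁶ × 34 × 310 = 0.1792 mm.
Let P be the tensile force in the spring. The link extends elastically by PL/(AE) and the spring stretches by P/k; together these equal δ_free.
P [ L/(AE) + 1/k ] = δ_free → P [ 310/(2475×194×10³) + 1/(3100×10³) ] = 0.1792.
P = 0.1792 / 9.682×10⁻⁷ = 185100 N.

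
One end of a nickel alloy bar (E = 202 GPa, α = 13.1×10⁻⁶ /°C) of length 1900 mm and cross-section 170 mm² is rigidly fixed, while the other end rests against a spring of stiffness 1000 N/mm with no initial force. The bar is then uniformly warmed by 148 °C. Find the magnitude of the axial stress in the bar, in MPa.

The unrestrained thermal change is αΔT L = 13.1×10⁻⁶ × 148 × 1900 = 3.684 mm.
With a force P in the spring, the elastic change of the bar is PL/(AE) and that of the spring is P/k; compatibility requires their sum to equal δ_free.
So P = δ_free / [L/(AE) + 1/k] = 3.684 / [ 1900/(170×202×10³) + 1/(1000) ].
P = 3.684 / 0.001055 = 3491 N.
σ = P/A = 3491/170 = 20.53 MPa.

σ ≈ 20.5 MPa (compressive)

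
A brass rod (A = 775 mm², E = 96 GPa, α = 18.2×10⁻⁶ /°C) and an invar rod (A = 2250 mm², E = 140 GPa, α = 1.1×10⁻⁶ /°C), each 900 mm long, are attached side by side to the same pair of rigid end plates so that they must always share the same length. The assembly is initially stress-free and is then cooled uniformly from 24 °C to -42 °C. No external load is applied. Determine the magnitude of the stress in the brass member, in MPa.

σ ≈ 87.6 MPa (tensile)

Both members must finish at the same length. With the larger α, the brass tends to over-contract; the plates restrain it, putting the brass in tension and the invar in compression. With no external load the two internal forces are equal and opposite, magnitude P.
Setting the final lengths equal and cancelling L: (α₁ − α₂)ΔT = P/(A₁E₁) + P/(A₂E₂).
|α₁ − α₂|·ΔT = 17.1×10⁻⁶ × 66 = 0.001129.
1/(A₁E₁) + 1/(A₂E₂) = 1/(775×96×10³) + 1/(2250×140×10³) = 1.662×10⁻⁸ N⁻¹.
P = 0.001129 / 1.662×10⁻⁸ = 67920 N = 67.92 kN.
σ_{brass} = P/A₁ = 67920/775 = 87.64 MPa, tensile.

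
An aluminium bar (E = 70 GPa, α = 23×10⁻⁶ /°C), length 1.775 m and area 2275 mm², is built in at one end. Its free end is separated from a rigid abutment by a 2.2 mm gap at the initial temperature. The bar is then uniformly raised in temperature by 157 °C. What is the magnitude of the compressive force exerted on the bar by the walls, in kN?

P ≈ 378 kN

Unrestrained expansion: δ_free = αΔT L = 23×10⁻⁶ × 157 × 1775 = 6.41 mm.
After closing the 2.2 mm clearance, 6.41 − 2.2 = 4.21 mm of expansion remains to be suppressed by the wall.
That suppressed elongation corresponds to σ = E·Δ/L = 70×10³ × 4.21/1775 = 166 MPa.
Force on the wall = σA = 166 × 2275 mm² = 377.7 kN.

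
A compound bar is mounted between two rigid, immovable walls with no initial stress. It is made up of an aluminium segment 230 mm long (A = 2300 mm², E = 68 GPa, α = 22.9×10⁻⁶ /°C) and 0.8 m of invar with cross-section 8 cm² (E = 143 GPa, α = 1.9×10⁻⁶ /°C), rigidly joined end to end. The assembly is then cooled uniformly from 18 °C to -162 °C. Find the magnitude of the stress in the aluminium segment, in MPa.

If the supports were absent, the total length change would be Σ αᵢΔT Lᵢ = 22.9×10⁻⁶×180×230 + 1.9×10⁻⁶×180×800 = 1.222 mm.
The walls prevent any net length change, so an axial force P (same in every segment) develops. Compatibility: P · Σ Lᵢ/(AᵢEᵢ) = δ_free.
Σ Lᵢ/(AᵢEᵢ) = 230/(2300×68×10³) + 800/(800×143×10³) = 8.464×10⁻⁶ mm/N.
P = 1.222 / 8.464×10⁻⁶ = 144300 N = 144.3 kN, tensile.
σ_{aluminium} = P / A = 144300 / 2300 = 62.76 MPa.

σ ≈ 62.8 MPa (tensile)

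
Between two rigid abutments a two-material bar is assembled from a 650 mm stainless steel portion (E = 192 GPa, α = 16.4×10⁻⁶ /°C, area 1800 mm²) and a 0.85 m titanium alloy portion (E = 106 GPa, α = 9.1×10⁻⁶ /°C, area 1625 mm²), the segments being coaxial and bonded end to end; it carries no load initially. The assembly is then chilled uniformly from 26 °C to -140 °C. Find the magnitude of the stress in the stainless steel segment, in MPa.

σ ≈ 249 MPa (tensile)

Free thermal contraction of the whole bar: Σ αᵢΔT Lᵢ = 16.4×10⁻⁶×166×650 + 9.1×10⁻⁶×166×850 = 3.054 mm.
The walls prevent any net length change, so an axial force P (same in every segment) develops. Compatibility: P · Σ Lᵢ/(AᵢEᵢ) = δ_free.
Σ Lᵢ/(AᵢEᵢ) = 650/(1800×192×10³) + 850/(1625×106×10³) = 6.815×10⁻⁶ mm/N.
So P = 3.054 / 6.815×10⁻⁶ = 448 kN, tensile.
σ_{stainless steel} = P / A = 448000 / 1800 = 248.9 MPa.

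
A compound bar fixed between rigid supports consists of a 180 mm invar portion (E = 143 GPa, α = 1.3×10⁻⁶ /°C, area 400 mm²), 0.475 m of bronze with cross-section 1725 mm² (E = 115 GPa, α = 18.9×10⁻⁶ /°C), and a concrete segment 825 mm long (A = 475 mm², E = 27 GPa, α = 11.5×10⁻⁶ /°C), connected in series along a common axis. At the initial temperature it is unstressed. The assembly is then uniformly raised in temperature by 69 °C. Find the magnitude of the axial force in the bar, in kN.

If the supports were absent, the total length change would be Σ αᵢΔT Lᵢ = 1.3×10⁻⁶×69×180 + 18.9×10⁻⁶×69×475 + 11.5×10⁻⁶×69×825 = 1.29 mm.
Since the ends are fixed, an axial force P builds up, equal in every segment, with P · Σ Lᵢ/(AᵢEᵢ) = δ_free.
The series flexibility is Σ Lᵢ/(AᵢEᵢ) = 180/(400×143×10³) + 475/(1725×115×10³) + 825/(475×27×10³) = 6.987×10⁻⁵ mm/N.
P = 1.29 / 6.987×10⁻⁵ = 18470 N = 18.47 kN, compressive.

P ≈ 18.5 kN (compressive)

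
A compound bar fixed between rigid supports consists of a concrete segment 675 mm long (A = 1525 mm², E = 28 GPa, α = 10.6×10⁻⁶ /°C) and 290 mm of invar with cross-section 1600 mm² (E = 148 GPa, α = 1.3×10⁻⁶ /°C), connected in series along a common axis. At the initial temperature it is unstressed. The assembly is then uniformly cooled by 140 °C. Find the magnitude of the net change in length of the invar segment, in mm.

Free thermal contraction of the whole bar: Σ αᵢΔT Lᵢ = 10.6×10⁻⁶×140×675 + 1.3×10⁻⁶×140×290 = 1.054 mm.
Since the ends are fixed, an axial force P builds up, equal in every segment, with P · Σ Lᵢ/(AᵢEᵢ) = δ_free.
The series flexibility is Σ Lᵢ/(AᵢEᵢ) = 675/(1525×28×10³) + 290/(1600×148×10³) = 1.703×10⁻⁵ mm/N.
Hence P = δ_free / Σ(L/AE) = 1.054/1.703×10⁻⁵ = 61.91 kN (tensile).
For the invar segment, free thermal change = 1.3×10⁻⁶×140×290 = 0.05278 mm and elastic change from P = 61910×290/(1600×148×10³) = 0.07582 mm; these oppose, so the net change is 0.023 mm (segment lengthens).

|ΔL| ≈ 0.023 mm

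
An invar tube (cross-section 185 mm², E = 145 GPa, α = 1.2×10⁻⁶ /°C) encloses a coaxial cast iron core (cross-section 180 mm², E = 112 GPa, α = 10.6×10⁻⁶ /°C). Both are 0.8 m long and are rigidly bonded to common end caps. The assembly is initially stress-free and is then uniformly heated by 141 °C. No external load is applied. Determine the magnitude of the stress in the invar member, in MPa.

σ ≈ 82.5 MPa (tensile)

The cast iron has the larger α, so on heating it would change length more than the invar if both were free. The rigid plates force a common final length, so the cast iron is put into compression and the invar into tension, with equal and opposite forces P (no external load).
Compatibility of the two members (thermal + elastic change equal): (α₁ − α₂)ΔT = P·[1/(A₁E₁) + 1/(A₂E₂)].
|α₁ − α₂|·ΔT = 9.4×10⁻⁶ × 141 = 0.001325.
1/(A₁E₁) + 1/(A₂E₂) = 1/(185×145×10³) + 1/(180×112×10³) = 8.688×10⁻⁸ N⁻¹.
P = 0.001325 / 8.688×10⁻⁸ = 15260 N = 15.26 kN.
σ_{invar} = P/A₁ = 15260/185 = 82.46 MPa, tensile.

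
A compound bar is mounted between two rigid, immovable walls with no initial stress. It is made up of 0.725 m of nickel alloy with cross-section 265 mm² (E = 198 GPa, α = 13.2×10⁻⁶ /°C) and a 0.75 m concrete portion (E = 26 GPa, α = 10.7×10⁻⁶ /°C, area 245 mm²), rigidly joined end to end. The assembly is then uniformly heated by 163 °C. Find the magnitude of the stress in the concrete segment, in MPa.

σ ≈ 89 MPa (compressive)

If the supports were absent, the total length change would be Σ αᵢΔT Lᵢ = 13.2×10⁻⁶×163×725 + 10.7×10⁻⁶×163×750 = 2.868 mm.
The walls prevent any net length change, so an axial force P (same in every segment) develops. Compatibility: P · Σ Lᵢ/(AᵢEᵢ) = δ_free.
The series flexibility is Σ Lᵢ/(AᵢEᵢ) = 725/(265×198×10³) + 750/(245×26×10³) = 0.0001316 mm/N.
Hence P = δ_free / Σ(L/AE) = 2.868/0.0001316 = 21.8 kN (compressive).
σ_{concrete} = P / A = 21800 / 245 = 88.98 MPa.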